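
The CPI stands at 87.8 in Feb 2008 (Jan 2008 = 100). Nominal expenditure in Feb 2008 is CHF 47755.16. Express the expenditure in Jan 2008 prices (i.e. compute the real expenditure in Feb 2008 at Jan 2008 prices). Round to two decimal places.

54390.84

Real = Nominal ÷ (Index/100) = 47755.16 ÷ (87.8/100)
     = 47755.16 ÷ 0.878 = 54390.8428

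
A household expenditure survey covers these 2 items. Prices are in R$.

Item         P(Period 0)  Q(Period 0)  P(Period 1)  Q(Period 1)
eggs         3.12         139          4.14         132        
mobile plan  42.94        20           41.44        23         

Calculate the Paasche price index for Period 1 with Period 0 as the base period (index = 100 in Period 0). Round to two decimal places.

Paasche price index uses current-period quantities as weights.
ΣP(Period 1)·Q(Period 1) = 4.14×132 + 41.44×23 = 546.48 + 953.12 = 1499.6
ΣP(Period 0)·Q(Period 1) = 3.12×132 + 42.94×23 = 411.84 + 987.62 = 1399.46
Index = 1499.6 / 1399.46 × 100 = 107.1556

107.16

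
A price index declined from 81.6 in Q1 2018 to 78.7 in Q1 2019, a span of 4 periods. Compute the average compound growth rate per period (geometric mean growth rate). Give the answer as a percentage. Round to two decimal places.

Growth factor = (78.7/81.6)^(1/4) = (0.964461)^(1/4) = 0.990994
Growth rate = 0.990994 − 1 = -0.009006 = -0.9006%

-0.90%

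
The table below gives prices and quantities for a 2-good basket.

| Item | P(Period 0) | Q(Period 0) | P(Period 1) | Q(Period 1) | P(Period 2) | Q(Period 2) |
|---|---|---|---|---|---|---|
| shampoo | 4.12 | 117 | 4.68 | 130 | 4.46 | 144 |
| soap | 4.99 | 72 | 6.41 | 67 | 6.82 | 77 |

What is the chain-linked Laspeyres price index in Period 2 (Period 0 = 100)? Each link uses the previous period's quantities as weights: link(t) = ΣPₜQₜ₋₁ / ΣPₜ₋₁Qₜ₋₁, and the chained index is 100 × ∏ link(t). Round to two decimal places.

Link Period 0→Period 1:
ΣP(Period 1)Q(Period 0) = 4.68×117 + 6.41×72 = 547.56 + 461.52 = 1009.08
ΣP(Period 0)Q(Period 0) = 4.12×117 + 4.99×72 = 482.04 + 359.28 = 841.32
link = 1009.08/841.32 = 1.199401
Link Period 1→Period 2:
ΣP(Period 2)Q(Period 1) = 4.46×130 + 6.82×67 = 579.8 + 456.94 = 1036.74
ΣP(Period 1)Q(Period 1) = 4.68×130 + 6.41×67 = 608.4 + 429.47 = 1037.87
link = 1036.74/1037.87 = 0.998911
Chained index = 100 × 1.199401 × 0.998911 = 119.8095

119.81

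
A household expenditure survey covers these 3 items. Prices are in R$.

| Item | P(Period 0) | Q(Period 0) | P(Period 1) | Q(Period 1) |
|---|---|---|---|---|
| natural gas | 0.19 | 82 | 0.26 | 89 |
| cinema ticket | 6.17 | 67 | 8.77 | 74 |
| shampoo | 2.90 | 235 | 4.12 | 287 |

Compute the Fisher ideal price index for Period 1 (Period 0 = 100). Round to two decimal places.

142.02

Laspeyres component (base-period weights):
ΣP(Period 1)Q(Period 0) = 0.26×82 + 8.77×67 + 4.12×235 = 21.32 + 587.59 + 968.2 = 1577.11
ΣP(Period 0)Q(Period 0) = 0.19×82 + 6.17×67 + 2.90×235 = 15.58 + 413.39 + 681.5 = 1110.47
L = 1577.11 / 1110.47 × 100 = 142.0218
Paasche component (current-period weights):
ΣP(Period 1)Q(Period 1) = 0.26×89 + 8.77×74 + 4.12×287 = 23.14 + 648.98 + 1182.44 = 1854.56
ΣP(Period 0)Q(Period 1) = 0.19×89 + 6.17×74 + 2.90×287 = 16.91 + 456.58 + 832.3 = 1305.79
P = 1854.56 / 1305.79 × 100 = 142.0259
Fisher = √(L × P) = √(142.0218 × 142.0259) = 142.0239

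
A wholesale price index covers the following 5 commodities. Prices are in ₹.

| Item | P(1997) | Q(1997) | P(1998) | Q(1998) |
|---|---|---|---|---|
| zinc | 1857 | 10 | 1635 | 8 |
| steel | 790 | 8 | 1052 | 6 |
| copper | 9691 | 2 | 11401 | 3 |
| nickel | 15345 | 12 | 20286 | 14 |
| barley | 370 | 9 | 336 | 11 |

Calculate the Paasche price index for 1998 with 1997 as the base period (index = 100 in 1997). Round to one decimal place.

Paasche price index uses current-period quantities as weights.
ΣP(1998)·Q(1998) = 1635×8 + 1052×6 + 11401×3 + 20286×14 + 336×11 = 13080 + 6312 + 34203 + 284004 + 3696 = 341295
ΣP(1997)·Q(1998) = 1857×8 + 790×6 + 9691×3 + 15345×14 + 370×11 = 14856 + 4740 + 29073 + 214830 + 4070 = 267569
Index = 341295 / 267569 × 100 = 127.5540

127.6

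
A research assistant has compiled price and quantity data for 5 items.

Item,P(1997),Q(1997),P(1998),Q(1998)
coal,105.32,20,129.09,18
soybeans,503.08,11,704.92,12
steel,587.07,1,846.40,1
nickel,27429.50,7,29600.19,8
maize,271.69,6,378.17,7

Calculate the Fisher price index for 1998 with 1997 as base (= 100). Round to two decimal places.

109.27

Laspeyres component (base-period weights):
ΣP(1998)Q(1997) = 129.09×20 + 704.92×11 + 846.40×1 + 29600.19×7 + 378.17×6 = 2581.8 + 7754.12 + 846.4 + 207201.33 + 2269.02 = 220652.67
ΣP(1997)Q(1997) = 105.32×20 + 503.08×11 + 587.07×1 + 27429.50×7 + 271.69×6 = 2106.4 + 5533.88 + 587.07 + 192006.5 + 1630.14 = 201863.99
L = 220652.67 / 201863.99 × 100 = 109.3076
Paasche component (current-period weights):
ΣP(1998)Q(1998) = 129.09×18 + 704.92×12 + 846.40×1 + 29600.19×8 + 378.17×7 = 2323.62 + 8459.04 + 846.4 + 236801.52 + 2647.19 = 251077.77
ΣP(1997)Q(1998) = 105.32×18 + 503.08×12 + 587.07×1 + 27429.50×8 + 271.69×7 = 1895.76 + 6036.96 + 587.07 + 219436 + 1901.83 = 229857.62
P = 251077.77 / 229857.62 × 100 = 109.2319
Fisher = √(L × P) = √(109.3076 × 109.2319) = 109.2697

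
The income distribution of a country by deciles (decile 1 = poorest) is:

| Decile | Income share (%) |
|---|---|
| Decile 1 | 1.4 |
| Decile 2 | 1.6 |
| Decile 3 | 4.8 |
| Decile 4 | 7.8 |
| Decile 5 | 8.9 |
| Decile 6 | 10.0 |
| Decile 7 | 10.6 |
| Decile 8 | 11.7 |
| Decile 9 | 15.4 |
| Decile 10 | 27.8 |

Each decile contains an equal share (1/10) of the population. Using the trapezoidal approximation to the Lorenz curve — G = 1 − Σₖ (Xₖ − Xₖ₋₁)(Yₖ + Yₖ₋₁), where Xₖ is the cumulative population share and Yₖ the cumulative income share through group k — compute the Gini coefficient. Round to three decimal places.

Cumulative income shares Yₖ: 0.0140, 0.0300, 0.0780, 0.1560, 0.2450, 0.3450, 0.4510, 0.5680, 0.7220, 1.0000
Σ (Xₖ−Xₖ₋₁)(Yₖ+Yₖ₋₁) = (1/10)(0.0140+0.0000) + (1/10)(0.0300+0.0140) + (1/10)(0.0780+0.0300) + (1/10)(0.1560+0.0780) + (1/10)(0.2450+0.1560) + (1/10)(0.3450+0.2450) + (1/10)(0.4510+0.3450) + (1/10)(0.5680+0.4510) + (1/10)(0.7220+0.5680) + (1/10)(1.0000+0.7220)
  = 0.0014 + 0.0044 + 0.0108 + 0.0234 + 0.0401 + 0.0590 + 0.0796 + 0.1019 + 0.1290 + 0.1722 = 0.6218
G = 1 − 0.6218 = 0.3782

0.378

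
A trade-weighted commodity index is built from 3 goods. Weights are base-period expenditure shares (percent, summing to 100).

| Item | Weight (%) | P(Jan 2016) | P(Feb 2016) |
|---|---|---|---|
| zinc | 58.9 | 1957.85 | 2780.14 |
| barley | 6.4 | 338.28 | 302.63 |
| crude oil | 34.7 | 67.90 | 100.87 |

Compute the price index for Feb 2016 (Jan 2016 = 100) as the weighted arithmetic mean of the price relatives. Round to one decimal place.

140.9

zinc: 58.9 × (2780.14/1957.85) = 58.9 × 1.419996 = 83.6378
barley: 6.4 × (302.63/338.28) = 6.4 × 0.894614 = 5.7255
crude oil: 34.7 × (100.87/67.90) = 34.7 × 1.485567 = 51.5492
Index = Σ wᵢ·(p₁ᵢ/p₀ᵢ) = 83.6378 + 5.7255 + 51.5492 = 140.9125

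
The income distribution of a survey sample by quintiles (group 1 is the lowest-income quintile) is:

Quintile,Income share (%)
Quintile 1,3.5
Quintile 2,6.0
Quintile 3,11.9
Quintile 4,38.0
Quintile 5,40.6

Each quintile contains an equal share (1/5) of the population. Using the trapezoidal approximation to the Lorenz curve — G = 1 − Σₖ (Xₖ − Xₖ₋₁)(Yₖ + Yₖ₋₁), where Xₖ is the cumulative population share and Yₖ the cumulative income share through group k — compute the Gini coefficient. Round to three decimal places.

0.425

Cumulative income shares Yₖ: 0.0350, 0.0950, 0.2140, 0.5940, 1.0000
Σ (Xₖ−Xₖ₋₁)(Yₖ+Yₖ₋₁) = (1/5)(0.0350+0.0000) + (1/5)(0.0950+0.0350) + (1/5)(0.2140+0.0950) + (1/5)(0.5940+0.2140) + (1/5)(1.0000+0.5940)
  = 0.0070 + 0.0260 + 0.0618 + 0.1616 + 0.3188 = 0.5752
G = 1 − 0.5752 = 0.4248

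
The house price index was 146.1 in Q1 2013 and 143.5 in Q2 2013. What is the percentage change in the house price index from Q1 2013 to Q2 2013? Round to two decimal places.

Change = (143.5 − 146.1) / 146.1 × 100
       = -2.6 / 146.1 × 100 = -1.7796%

-1.78%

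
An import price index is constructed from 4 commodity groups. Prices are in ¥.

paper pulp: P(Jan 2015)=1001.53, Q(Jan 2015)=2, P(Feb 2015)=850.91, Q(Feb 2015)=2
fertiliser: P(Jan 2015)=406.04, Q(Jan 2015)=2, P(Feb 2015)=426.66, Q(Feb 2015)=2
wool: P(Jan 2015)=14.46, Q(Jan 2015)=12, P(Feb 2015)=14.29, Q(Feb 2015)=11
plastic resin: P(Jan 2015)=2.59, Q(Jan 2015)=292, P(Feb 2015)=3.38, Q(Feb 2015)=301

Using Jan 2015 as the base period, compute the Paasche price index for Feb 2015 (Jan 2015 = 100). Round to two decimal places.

99.36

Paasche price index uses current-period quantities as weights.
ΣP(Feb 2015)·Q(Feb 2015) = 850.91×2 + 426.66×2 + 14.29×11 + 3.38×301 = 1701.82 + 853.32 + 157.19 + 1017.38 = 3729.71
ΣP(Jan 2015)·Q(Feb 2015) = 1001.53×2 + 406.04×2 + 14.46×11 + 2.59×301 = 2003.06 + 812.08 + 159.06 + 779.59 = 3753.79
Index = 3729.71 / 3753.79 × 100 = 99.3585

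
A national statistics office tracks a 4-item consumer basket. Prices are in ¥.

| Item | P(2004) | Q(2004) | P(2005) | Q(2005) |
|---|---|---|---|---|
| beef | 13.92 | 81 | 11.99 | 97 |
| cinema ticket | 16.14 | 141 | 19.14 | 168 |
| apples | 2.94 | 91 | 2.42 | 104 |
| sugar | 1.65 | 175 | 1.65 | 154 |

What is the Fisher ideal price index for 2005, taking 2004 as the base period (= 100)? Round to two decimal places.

Laspeyres component (base-period weights):
ΣP(2005)Q(2004) = 11.99×81 + 19.14×141 + 2.42×91 + 1.65×175 = 971.19 + 2698.74 + 220.22 + 288.75 = 4178.9
ΣP(2004)Q(2004) = 13.92×81 + 16.14×141 + 2.94×91 + 1.65×175 = 1127.52 + 2275.74 + 267.54 + 288.75 = 3959.55
L = 4178.9 / 3959.55 × 100 = 105.5398
Paasche component (current-period weights):
ΣP(2005)Q(2005) = 11.99×97 + 19.14×168 + 2.42×104 + 1.65×154 = 1163.03 + 3215.52 + 251.68 + 254.1 = 4884.33
ΣP(2004)Q(2005) = 13.92×97 + 16.14×168 + 2.94×104 + 1.65×154 = 1350.24 + 2711.52 + 305.76 + 254.1 = 4621.62
P = 4884.33 / 4621.62 × 100 = 105.6844
Fisher = √(L × P) = √(105.5398 × 105.6844) = 105.6120

105.61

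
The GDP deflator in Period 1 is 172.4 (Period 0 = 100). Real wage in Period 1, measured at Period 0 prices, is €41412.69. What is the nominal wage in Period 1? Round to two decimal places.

Nominal = Real × (Index/100) = 41412.69 × (172.4/100)
        = 41412.69 × 1.724 = 71395.4776

71395.48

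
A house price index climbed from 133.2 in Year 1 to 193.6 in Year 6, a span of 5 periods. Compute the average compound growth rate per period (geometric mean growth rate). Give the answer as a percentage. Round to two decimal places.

7.77%

Growth factor = (193.6/133.2)^(1/5) = (1.453453)^(1/5) = 1.077656
Growth rate = 1.077656 − 1 = 0.077656 = 7.7656%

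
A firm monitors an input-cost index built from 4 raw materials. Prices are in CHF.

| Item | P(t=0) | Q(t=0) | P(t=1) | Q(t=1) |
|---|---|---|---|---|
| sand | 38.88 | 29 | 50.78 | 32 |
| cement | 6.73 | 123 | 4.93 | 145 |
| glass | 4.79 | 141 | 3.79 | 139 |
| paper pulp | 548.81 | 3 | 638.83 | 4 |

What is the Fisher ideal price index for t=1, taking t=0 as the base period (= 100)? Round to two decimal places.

Laspeyres component (base-period weights):
ΣP(t=1)Q(t=0) = 50.78×29 + 4.93×123 + 3.79×141 + 638.83×3 = 1472.62 + 606.39 + 534.39 + 1916.49 = 4529.89
ΣP(t=0)Q(t=0) = 38.88×29 + 6.73×123 + 4.79×141 + 548.81×3 = 1127.52 + 827.79 + 675.39 + 1646.43 = 4277.13
L = 4529.89 / 4277.13 × 100 = 105.9096
Paasche component (current-period weights):
ΣP(t=1)Q(t=1) = 50.78×32 + 4.93×145 + 3.79×139 + 638.83×4 = 1624.96 + 714.85 + 526.81 + 2555.32 = 5421.94
ΣP(t=0)Q(t=1) = 38.88×32 + 6.73×145 + 4.79×139 + 548.81×4 = 1244.16 + 975.85 + 665.81 + 2195.24 = 5081.06
P = 5421.94 / 5081.06 × 100 = 106.7088
Fisher = √(L × P) = √(105.9096 × 106.7088) = 106.3085

106.31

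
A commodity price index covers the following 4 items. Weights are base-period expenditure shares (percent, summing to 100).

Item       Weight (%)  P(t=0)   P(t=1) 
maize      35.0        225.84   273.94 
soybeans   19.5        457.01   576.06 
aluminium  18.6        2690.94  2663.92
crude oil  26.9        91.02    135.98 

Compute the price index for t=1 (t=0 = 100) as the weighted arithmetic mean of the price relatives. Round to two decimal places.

maize: 35.0 × (273.94/225.84) = 35.0 × 1.212983 = 42.4544
soybeans: 19.5 × (576.06/457.01) = 19.5 × 1.260498 = 24.5797
aluminium: 18.6 × (2663.92/2690.94) = 18.6 × 0.989959 = 18.4132
crude oil: 26.9 × (135.98/91.02) = 26.9 × 1.493957 = 40.1875
Index = Σ wᵢ·(p₁ᵢ/p₀ᵢ) = 42.4544 + 24.5797 + 18.4132 + 40.1875 = 125.6348

125.63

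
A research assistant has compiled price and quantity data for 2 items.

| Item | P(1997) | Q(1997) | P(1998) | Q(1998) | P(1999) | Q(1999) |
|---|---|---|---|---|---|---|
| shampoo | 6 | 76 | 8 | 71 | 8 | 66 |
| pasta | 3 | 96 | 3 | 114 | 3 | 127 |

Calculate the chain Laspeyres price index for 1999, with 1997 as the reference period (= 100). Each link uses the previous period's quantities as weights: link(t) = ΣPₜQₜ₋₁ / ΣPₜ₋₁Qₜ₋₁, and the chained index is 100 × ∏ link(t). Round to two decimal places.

Link 1997→1998:
ΣP(1998)Q(1997) = 8×76 + 3×96 = 608 + 288 = 896
ΣP(1997)Q(1997) = 6×76 + 3×96 = 456 + 288 = 744
link = 896/744 = 1.204301
Link 1998→1999:
ΣP(1999)Q(1998) = 8×71 + 3×114 = 568 + 342 = 910
ΣP(1998)Q(1998) = 8×71 + 3×114 = 568 + 342 = 910
link = 910/910 = 1.000000
Chained index = 100 × 1.204301 × 1.000000 = 120.4301

120.43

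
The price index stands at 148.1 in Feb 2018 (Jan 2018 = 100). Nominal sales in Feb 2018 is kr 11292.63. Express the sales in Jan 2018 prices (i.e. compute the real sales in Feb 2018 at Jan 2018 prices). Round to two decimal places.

7625.00

Real = Nominal ÷ (Index/100) = 11292.63 ÷ (148.1/100)
     = 11292.63 ÷ 1.481 = 7625.0034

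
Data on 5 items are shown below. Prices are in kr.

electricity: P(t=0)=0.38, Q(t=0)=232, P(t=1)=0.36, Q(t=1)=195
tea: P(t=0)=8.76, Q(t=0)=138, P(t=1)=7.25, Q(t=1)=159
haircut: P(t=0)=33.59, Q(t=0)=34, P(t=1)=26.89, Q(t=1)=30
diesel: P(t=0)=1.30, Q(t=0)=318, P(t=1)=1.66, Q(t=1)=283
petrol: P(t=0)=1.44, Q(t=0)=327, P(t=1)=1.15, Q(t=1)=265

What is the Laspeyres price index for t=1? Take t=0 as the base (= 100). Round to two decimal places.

Laspeyres price index uses base-period quantities as weights.
ΣP(t=1)·Q(t=0) = 0.36×232 + 7.25×138 + 26.89×34 + 1.66×318 + 1.15×327 = 83.52 + 1000.5 + 914.26 + 527.88 + 376.05 = 2902.21
ΣP(t=0)·Q(t=0) = 0.38×232 + 8.76×138 + 33.59×34 + 1.30×318 + 1.44×327 = 88.16 + 1208.88 + 1142.06 + 413.4 + 470.88 = 3323.38
Index = 2902.21 / 3323.38 × 100 = 87.3271

87.33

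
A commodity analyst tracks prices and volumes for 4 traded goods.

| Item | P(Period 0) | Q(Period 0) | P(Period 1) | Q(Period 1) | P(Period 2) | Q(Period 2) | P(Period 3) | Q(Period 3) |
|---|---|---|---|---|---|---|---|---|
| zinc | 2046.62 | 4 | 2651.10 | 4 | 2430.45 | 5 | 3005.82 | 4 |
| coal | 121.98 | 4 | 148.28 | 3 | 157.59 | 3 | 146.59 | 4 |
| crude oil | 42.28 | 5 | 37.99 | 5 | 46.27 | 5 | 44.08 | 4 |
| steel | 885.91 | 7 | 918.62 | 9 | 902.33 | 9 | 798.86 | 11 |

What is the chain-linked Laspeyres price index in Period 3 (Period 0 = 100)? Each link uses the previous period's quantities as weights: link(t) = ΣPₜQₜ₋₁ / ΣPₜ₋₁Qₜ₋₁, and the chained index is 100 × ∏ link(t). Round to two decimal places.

Link Period 0→Period 1:
ΣP(Period 1)Q(Period 0) = 2651.10×4 + 148.28×4 + 37.99×5 + 918.62×7 = 10604.4 + 593.12 + 189.95 + 6430.34 = 17817.81
ΣP(Period 0)Q(Period 0) = 2046.62×4 + 121.98×4 + 42.28×5 + 885.91×7 = 8186.48 + 487.92 + 211.4 + 6201.37 = 15087.17
link = 17817.81/15087.17 = 1.180991
Link Period 1→Period 2:
ΣP(Period 2)Q(Period 1) = 2430.45×4 + 157.59×3 + 46.27×5 + 902.33×9 = 9721.8 + 472.77 + 231.35 + 8120.97 = 18546.89
ΣP(Period 1)Q(Period 1) = 2651.10×4 + 148.28×3 + 37.99×5 + 918.62×9 = 10604.4 + 444.84 + 189.95 + 8267.58 = 19506.77
link = 18546.89/19506.77 = 0.950792
Link Period 2→Period 3:
ΣP(Period 3)Q(Period 2) = 3005.82×5 + 146.59×3 + 44.08×5 + 798.86×9 = 15029.1 + 439.77 + 220.4 + 7189.74 = 22879.01
ΣP(Period 2)Q(Period 2) = 2430.45×5 + 157.59×3 + 46.27×5 + 902.33×9 = 12152.25 + 472.77 + 231.35 + 8120.97 = 20977.34
link = 22879.01/20977.34 = 1.090654
Chained index = 100 × 1.180991 × 0.950792 × 1.090654 = 122.4670

122.47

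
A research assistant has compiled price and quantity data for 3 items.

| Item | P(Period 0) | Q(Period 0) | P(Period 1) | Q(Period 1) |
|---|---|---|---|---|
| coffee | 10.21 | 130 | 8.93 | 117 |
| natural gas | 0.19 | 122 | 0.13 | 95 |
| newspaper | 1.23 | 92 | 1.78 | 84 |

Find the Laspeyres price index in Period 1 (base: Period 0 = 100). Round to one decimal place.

91.6

Laspeyres price index uses base-period quantities as weights.
ΣP(Period 1)·Q(Period 0) = 8.93×130 + 0.13×122 + 1.78×92 = 1160.9 + 15.86 + 163.76 = 1340.52
ΣP(Period 0)·Q(Period 0) = 10.21×130 + 0.19×122 + 1.23×92 = 1327.3 + 23.18 + 113.16 = 1463.64
Index = 1340.52 / 1463.64 × 100 = 91.5881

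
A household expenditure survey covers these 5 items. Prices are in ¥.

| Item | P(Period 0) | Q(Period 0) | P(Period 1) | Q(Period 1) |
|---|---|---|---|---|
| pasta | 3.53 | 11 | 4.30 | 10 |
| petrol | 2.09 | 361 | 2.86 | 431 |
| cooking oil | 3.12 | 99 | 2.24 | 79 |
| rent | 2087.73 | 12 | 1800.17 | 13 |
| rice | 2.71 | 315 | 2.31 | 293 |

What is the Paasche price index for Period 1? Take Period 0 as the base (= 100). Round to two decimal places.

87.69

Paasche price index uses current-period quantities as weights.
ΣP(Period 1)·Q(Period 1) = 4.30×10 + 2.86×431 + 2.24×79 + 1800.17×13 + 2.31×293 = 43 + 1232.66 + 176.96 + 23402.21 + 676.83 = 25531.66
ΣP(Period 0)·Q(Period 1) = 3.53×10 + 2.09×431 + 3.12×79 + 2087.73×13 + 2.71×293 = 35.3 + 900.79 + 246.48 + 27140.49 + 794.03 = 29117.09
Index = 25531.66 / 29117.09 × 100 = 87.6862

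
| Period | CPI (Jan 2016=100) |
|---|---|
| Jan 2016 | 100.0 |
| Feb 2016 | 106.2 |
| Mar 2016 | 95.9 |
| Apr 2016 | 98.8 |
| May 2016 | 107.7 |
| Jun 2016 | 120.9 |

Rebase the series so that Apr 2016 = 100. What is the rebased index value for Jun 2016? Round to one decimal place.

Rebased(Jun 2016) = 120.9 / 98.8 × 100 = 122.3684

122.4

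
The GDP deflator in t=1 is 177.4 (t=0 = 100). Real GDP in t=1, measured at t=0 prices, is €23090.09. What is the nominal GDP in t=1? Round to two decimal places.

40961.82

Nominal = Real × (Index/100) = 23090.09 × (177.4/100)
        = 23090.09 × 1.774 = 40961.8197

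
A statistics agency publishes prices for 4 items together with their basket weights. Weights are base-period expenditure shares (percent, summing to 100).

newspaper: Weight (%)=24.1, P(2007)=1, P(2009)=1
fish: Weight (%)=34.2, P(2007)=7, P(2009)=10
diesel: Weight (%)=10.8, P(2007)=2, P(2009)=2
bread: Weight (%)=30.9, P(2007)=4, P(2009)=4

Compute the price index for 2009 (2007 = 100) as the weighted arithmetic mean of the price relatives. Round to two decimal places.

newspaper: 24.1 × (1/1) = 24.1 × 1.000000 = 24.1000
fish: 34.2 × (10/7) = 34.2 × 1.428571 = 48.8571
diesel: 10.8 × (2/2) = 10.8 × 1.000000 = 10.8000
bread: 30.9 × (4/4) = 30.9 × 1.000000 = 30.9000
Index = Σ wᵢ·(p₁ᵢ/p₀ᵢ) = 24.1000 + 48.8571 + 10.8000 + 30.9000 = 114.6571

114.66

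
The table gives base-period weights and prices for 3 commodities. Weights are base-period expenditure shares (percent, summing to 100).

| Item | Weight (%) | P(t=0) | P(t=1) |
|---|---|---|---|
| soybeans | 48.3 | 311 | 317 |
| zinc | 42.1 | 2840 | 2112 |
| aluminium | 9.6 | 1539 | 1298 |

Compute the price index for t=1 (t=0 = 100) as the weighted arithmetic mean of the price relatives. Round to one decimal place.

soybeans: 48.3 × (317/311) = 48.3 × 1.019293 = 49.2318
zinc: 42.1 × (2112/2840) = 42.1 × 0.743662 = 31.3082
aluminium: 9.6 × (1298/1539) = 9.6 × 0.843405 = 8.0967
Index = Σ wᵢ·(p₁ᵢ/p₀ᵢ) = 49.2318 + 31.3082 + 8.0967 = 88.6367

88.6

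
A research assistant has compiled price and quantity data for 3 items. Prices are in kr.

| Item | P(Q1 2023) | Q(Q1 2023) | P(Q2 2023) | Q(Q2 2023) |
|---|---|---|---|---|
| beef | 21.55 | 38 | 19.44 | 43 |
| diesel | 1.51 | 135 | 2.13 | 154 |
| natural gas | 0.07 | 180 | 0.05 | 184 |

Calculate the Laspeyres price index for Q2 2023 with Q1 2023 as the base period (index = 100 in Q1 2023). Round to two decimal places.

Laspeyres price index uses base-period quantities as weights.
ΣP(Q2 2023)·Q(Q1 2023) = 19.44×38 + 2.13×135 + 0.05×180 = 738.72 + 287.55 + 9 = 1035.27
ΣP(Q1 2023)·Q(Q1 2023) = 21.55×38 + 1.51×135 + 0.07×180 = 818.9 + 203.85 + 12.6 = 1035.35
Index = 1035.27 / 1035.35 × 100 = 99.9923

99.99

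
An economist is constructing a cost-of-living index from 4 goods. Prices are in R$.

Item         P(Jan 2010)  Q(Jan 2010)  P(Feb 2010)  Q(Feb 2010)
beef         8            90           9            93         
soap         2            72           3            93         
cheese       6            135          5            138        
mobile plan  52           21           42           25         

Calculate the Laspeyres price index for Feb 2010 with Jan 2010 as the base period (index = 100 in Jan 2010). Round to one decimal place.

Laspeyres price index uses base-period quantities as weights.
ΣP(Feb 2010)·Q(Jan 2010) = 9×90 + 3×72 + 5×135 + 42×21 = 810 + 216 + 675 + 882 = 2583
ΣP(Jan 2010)·Q(Jan 2010) = 8×90 + 2×72 + 6×135 + 52×21 = 720 + 144 + 810 + 1092 = 2766
Index = 2583 / 2766 × 100 = 93.3839

93.4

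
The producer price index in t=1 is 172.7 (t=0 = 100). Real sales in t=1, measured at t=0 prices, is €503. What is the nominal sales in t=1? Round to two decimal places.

868.68

Nominal = Real × (Index/100) = 503 × (172.7/100)
        = 503 × 1.727 = 868.6810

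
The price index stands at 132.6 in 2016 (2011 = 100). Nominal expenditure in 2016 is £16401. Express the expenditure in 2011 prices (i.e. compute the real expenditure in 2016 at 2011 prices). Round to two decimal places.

Real = Nominal ÷ (Index/100) = 16401 ÷ (132.6/100)
     = 16401 ÷ 1.326 = 12368.7783

12368.78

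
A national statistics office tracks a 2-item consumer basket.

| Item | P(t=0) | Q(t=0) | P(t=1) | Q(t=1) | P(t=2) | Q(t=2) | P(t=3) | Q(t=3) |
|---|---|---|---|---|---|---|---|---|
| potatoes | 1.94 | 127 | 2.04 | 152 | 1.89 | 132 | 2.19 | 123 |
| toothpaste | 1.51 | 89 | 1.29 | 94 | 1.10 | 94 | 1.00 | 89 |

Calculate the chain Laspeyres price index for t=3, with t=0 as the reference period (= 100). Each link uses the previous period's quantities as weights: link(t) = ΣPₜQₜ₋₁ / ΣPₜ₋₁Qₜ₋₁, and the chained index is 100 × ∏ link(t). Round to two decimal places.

96.55

Link t=0→t=1:
ΣP(t=1)Q(t=0) = 2.04×127 + 1.29×89 = 259.08 + 114.81 = 373.89
ΣP(t=0)Q(t=0) = 1.94×127 + 1.51×89 = 246.38 + 134.39 = 380.77
link = 373.89/380.77 = 0.981931
Link t=1→t=2:
ΣP(t=2)Q(t=1) = 1.89×152 + 1.10×94 = 287.28 + 103.4 = 390.68
ΣP(t=1)Q(t=1) = 2.04×152 + 1.29×94 = 310.08 + 121.26 = 431.34
link = 390.68/431.34 = 0.905736
Link t=2→t=3:
ΣP(t=3)Q(t=2) = 2.19×132 + 1.00×94 = 289.08 + 94 = 383.08
ΣP(t=2)Q(t=2) = 1.89×132 + 1.10×94 = 249.48 + 103.4 = 352.88
link = 383.08/352.88 = 1.085582
Chained index = 100 × 0.981931 × 0.905736 × 1.085582 = 96.5484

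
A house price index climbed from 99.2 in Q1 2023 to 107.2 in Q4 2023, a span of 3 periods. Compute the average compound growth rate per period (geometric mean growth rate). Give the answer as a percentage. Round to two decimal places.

Growth factor = (107.2/99.2)^(1/3) = (1.080645)^(1/3) = 1.026190
Growth rate = 1.026190 − 1 = 0.026190 = 2.6190%

2.62%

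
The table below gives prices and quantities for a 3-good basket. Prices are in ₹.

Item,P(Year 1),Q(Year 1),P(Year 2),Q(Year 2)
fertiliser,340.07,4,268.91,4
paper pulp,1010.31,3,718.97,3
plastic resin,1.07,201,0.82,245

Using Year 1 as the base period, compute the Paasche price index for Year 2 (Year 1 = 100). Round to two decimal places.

73.78

Paasche price index uses current-period quantities as weights.
ΣP(Year 2)·Q(Year 2) = 268.91×4 + 718.97×3 + 0.82×245 = 1075.64 + 2156.91 + 200.9 = 3433.45
ΣP(Year 1)·Q(Year 2) = 340.07×4 + 1010.31×3 + 1.07×245 = 1360.28 + 3030.93 + 262.15 = 4653.36
Index = 3433.45 / 4653.36 × 100 = 73.7843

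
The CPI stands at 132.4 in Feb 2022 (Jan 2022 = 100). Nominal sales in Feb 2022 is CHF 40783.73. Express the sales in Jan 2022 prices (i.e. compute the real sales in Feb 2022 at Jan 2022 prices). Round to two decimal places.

30803.42

Real = Nominal ÷ (Index/100) = 40783.73 ÷ (132.4/100)
     = 40783.73 ÷ 1.324 = 30803.4215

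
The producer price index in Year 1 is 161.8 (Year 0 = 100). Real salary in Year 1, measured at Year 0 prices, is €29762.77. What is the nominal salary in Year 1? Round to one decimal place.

Nominal = Real × (Index/100) = 29762.77 × (161.8/100)
        = 29762.77 × 1.618 = 48156.1619

48156.2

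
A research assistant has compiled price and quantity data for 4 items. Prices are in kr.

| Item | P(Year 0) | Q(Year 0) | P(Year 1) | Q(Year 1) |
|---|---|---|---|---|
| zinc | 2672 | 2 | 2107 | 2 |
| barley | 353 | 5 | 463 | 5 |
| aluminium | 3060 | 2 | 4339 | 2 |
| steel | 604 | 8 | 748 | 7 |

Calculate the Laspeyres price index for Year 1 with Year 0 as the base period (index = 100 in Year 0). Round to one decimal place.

Laspeyres price index uses base-period quantities as weights.
ΣP(Year 1)·Q(Year 0) = 2107×2 + 463×5 + 4339×2 + 748×8 = 4214 + 2315 + 8678 + 5984 = 21191
ΣP(Year 0)·Q(Year 0) = 2672×2 + 353×5 + 3060×2 + 604×8 = 5344 + 1765 + 6120 + 4832 = 18061
Index = 21191 / 18061 × 100 = 117.3302

117.3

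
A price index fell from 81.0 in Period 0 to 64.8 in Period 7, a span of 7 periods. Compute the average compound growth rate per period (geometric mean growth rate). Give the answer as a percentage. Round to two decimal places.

-3.14%

Growth factor = (64.8/81.0)^(1/7) = (0.800000)^(1/7) = 0.968625
Growth rate = 0.968625 − 1 = -0.031375 = -3.1375%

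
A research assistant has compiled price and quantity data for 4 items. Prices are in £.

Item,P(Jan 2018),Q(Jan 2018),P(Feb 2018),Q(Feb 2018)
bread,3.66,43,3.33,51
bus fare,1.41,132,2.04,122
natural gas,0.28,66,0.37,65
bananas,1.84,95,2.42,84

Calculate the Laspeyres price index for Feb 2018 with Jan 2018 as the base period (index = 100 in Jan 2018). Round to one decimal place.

124.2

Laspeyres price index uses base-period quantities as weights.
ΣP(Feb 2018)·Q(Jan 2018) = 3.33×43 + 2.04×132 + 0.37×66 + 2.42×95 = 143.19 + 269.28 + 24.42 + 229.9 = 666.79
ΣP(Jan 2018)·Q(Jan 2018) = 3.66×43 + 1.41×132 + 0.28×66 + 1.84×95 = 157.38 + 186.12 + 18.48 + 174.8 = 536.78
Index = 666.79 / 536.78 × 100 = 124.2204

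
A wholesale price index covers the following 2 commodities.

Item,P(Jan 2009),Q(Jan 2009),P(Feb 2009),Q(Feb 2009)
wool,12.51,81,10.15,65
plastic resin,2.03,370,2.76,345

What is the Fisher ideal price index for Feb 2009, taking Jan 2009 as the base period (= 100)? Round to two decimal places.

Laspeyres component (base-period weights):
ΣP(Feb 2009)Q(Jan 2009) = 10.15×81 + 2.76×370 = 822.15 + 1021.2 = 1843.35
ΣP(Jan 2009)Q(Jan 2009) = 12.51×81 + 2.03×370 = 1013.31 + 751.1 = 1764.41
L = 1843.35 / 1764.41 × 100 = 104.4740
Paasche component (current-period weights):
ΣP(Feb 2009)Q(Feb 2009) = 10.15×65 + 2.76×345 = 659.75 + 952.2 = 1611.95
ΣP(Jan 2009)Q(Feb 2009) = 12.51×65 + 2.03×345 = 813.15 + 700.35 = 1513.5
P = 1611.95 / 1513.5 × 100 = 106.5048
Fisher = √(L × P) = √(104.4740 × 106.5048) = 105.4845

105.48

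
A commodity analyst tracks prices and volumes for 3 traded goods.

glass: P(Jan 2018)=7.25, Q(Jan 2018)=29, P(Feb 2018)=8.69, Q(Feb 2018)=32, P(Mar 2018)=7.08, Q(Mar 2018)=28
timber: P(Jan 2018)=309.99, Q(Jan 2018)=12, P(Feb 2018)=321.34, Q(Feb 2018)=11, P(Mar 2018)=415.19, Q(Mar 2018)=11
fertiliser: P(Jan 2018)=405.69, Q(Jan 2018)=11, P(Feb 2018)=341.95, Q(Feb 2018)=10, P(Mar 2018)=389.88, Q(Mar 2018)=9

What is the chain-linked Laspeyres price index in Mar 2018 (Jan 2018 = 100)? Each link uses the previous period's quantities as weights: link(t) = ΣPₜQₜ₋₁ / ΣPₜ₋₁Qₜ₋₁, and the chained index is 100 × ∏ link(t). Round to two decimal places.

Link Jan 2018→Feb 2018:
ΣP(Feb 2018)Q(Jan 2018) = 8.69×29 + 321.34×12 + 341.95×11 = 252.01 + 3856.08 + 3761.45 = 7869.54
ΣP(Jan 2018)Q(Jan 2018) = 7.25×29 + 309.99×12 + 405.69×11 = 210.25 + 3719.88 + 4462.59 = 8392.72
link = 7869.54/8392.72 = 0.937663
Link Feb 2018→Mar 2018:
ΣP(Mar 2018)Q(Feb 2018) = 7.08×32 + 415.19×11 + 389.88×10 = 226.56 + 4567.09 + 3898.8 = 8692.45
ΣP(Feb 2018)Q(Feb 2018) = 8.69×32 + 321.34×11 + 341.95×10 = 278.08 + 3534.74 + 3419.5 = 7232.32
link = 8692.45/7232.32 = 1.201890
Chained index = 100 × 0.937663 × 1.201890 = 112.6967

112.70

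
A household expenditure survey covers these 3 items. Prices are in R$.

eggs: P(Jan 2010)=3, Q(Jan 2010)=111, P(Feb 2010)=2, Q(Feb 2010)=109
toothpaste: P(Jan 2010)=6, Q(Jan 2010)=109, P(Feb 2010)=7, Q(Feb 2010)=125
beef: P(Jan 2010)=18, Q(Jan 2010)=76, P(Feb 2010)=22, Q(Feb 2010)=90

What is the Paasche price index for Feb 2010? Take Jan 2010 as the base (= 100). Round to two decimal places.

113.94

Paasche price index uses current-period quantities as weights.
ΣP(Feb 2010)·Q(Feb 2010) = 2×109 + 7×125 + 22×90 = 218 + 875 + 1980 = 3073
ΣP(Jan 2010)·Q(Feb 2010) = 3×109 + 6×125 + 18×90 = 327 + 750 + 1620 = 2697
Index = 3073 / 2697 × 100 = 113.9414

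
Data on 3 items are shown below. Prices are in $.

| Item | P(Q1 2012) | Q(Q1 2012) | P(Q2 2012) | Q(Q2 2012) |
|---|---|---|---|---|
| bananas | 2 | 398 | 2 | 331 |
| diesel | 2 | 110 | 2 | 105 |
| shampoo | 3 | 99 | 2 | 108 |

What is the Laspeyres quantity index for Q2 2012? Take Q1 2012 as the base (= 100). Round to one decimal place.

Laspeyres quantity index uses base-period prices as weights.
ΣP(Q1 2012)·Q(Q2 2012) = 2×331 + 2×105 + 3×108 = 662 + 210 + 324 = 1196
ΣP(Q1 2012)·Q(Q1 2012) = 2×398 + 2×110 + 3×99 = 796 + 220 + 297 = 1313
Index = 1196 / 1313 × 100 = 91.0891

91.1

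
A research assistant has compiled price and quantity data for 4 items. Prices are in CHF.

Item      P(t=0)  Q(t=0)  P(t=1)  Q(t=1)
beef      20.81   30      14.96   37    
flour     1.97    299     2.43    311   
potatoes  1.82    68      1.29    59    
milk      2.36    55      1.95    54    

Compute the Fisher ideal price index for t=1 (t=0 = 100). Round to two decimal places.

92.79

Laspeyres component (base-period weights):
ΣP(t=1)Q(t=0) = 14.96×30 + 2.43×299 + 1.29×68 + 1.95×55 = 448.8 + 726.57 + 87.72 + 107.25 = 1370.34
ΣP(t=0)Q(t=0) = 20.81×30 + 1.97×299 + 1.82×68 + 2.36×55 = 624.3 + 589.03 + 123.76 + 129.8 = 1466.89
L = 1370.34 / 1466.89 × 100 = 93.4180
Paasche component (current-period weights):
ΣP(t=1)Q(t=1) = 14.96×37 + 2.43×311 + 1.29×59 + 1.95×54 = 553.52 + 755.73 + 76.11 + 105.3 = 1490.66
ΣP(t=0)Q(t=1) = 20.81×37 + 1.97×311 + 1.82×59 + 2.36×54 = 769.97 + 612.67 + 107.38 + 127.44 = 1617.46
P = 1490.66 / 1617.46 × 100 = 92.1605
Fisher = √(L × P) = √(93.4180 × 92.1605) = 92.7872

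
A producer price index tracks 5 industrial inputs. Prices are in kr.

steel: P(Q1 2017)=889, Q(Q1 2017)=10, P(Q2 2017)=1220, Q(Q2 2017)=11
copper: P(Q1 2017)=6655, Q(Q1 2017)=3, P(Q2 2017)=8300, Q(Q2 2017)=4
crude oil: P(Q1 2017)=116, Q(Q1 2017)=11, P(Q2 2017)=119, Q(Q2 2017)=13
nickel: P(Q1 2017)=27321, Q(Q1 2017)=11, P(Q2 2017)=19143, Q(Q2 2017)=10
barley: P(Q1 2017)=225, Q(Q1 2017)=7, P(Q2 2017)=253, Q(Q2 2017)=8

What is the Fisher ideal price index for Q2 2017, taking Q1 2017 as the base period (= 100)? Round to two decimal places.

76.34

Laspeyres component (base-period weights):
ΣP(Q2 2017)Q(Q1 2017) = 1220×10 + 8300×3 + 119×11 + 19143×11 + 253×7 = 12200 + 24900 + 1309 + 210573 + 1771 = 250753
ΣP(Q1 2017)Q(Q1 2017) = 889×10 + 6655×3 + 116×11 + 27321×11 + 225×7 = 8890 + 19965 + 1276 + 300531 + 1575 = 332237
L = 250753 / 332237 × 100 = 75.4741
Paasche component (current-period weights):
ΣP(Q2 2017)Q(Q2 2017) = 1220×11 + 8300×4 + 119×13 + 19143×10 + 253×8 = 13420 + 33200 + 1547 + 191430 + 2024 = 241621
ΣP(Q1 2017)Q(Q2 2017) = 889×11 + 6655×4 + 116×13 + 27321×10 + 225×8 = 9779 + 26620 + 1508 + 273210 + 1800 = 312917
P = 241621 / 312917 × 100 = 77.2157
Fisher = √(L × P) = √(75.4741 × 77.2157) = 76.3399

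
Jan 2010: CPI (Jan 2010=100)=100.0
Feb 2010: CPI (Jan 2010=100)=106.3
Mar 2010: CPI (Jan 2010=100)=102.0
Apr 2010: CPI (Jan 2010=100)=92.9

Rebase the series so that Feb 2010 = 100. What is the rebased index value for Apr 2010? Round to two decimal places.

87.39

Rebased(Apr 2010) = 92.9 / 106.3 × 100 = 87.3942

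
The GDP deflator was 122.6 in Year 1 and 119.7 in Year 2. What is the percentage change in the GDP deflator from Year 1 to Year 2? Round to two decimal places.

-2.37%

Change = (119.7 − 122.6) / 122.6 × 100
       = -2.9 / 122.6 × 100 = -2.3654%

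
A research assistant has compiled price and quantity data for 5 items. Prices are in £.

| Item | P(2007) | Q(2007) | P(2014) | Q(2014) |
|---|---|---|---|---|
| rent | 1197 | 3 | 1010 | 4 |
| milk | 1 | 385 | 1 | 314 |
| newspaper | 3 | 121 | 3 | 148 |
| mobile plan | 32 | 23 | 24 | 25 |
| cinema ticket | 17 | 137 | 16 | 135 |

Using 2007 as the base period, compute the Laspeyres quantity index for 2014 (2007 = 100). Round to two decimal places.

116.71

Laspeyres quantity index uses base-period prices as weights.
ΣP(2007)·Q(2014) = 1197×4 + 1×314 + 3×148 + 32×25 + 17×135 = 4788 + 314 + 444 + 800 + 2295 = 8641
ΣP(2007)·Q(2007) = 1197×3 + 1×385 + 3×121 + 32×23 + 17×137 = 3591 + 385 + 363 + 736 + 2329 = 7404
Index = 8641 / 7404 × 100 = 116.7072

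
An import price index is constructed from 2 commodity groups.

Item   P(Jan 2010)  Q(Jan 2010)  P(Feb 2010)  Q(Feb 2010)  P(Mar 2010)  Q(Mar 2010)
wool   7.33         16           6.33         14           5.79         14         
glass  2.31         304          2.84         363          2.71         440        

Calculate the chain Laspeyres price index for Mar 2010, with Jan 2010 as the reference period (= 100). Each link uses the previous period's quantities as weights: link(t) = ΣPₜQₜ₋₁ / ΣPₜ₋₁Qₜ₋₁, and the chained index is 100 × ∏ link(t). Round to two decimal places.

Link Jan 2010→Feb 2010:
ΣP(Feb 2010)Q(Jan 2010) = 6.33×16 + 2.84×304 = 101.28 + 863.36 = 964.64
ΣP(Jan 2010)Q(Jan 2010) = 7.33×16 + 2.31×304 = 117.28 + 702.24 = 819.52
link = 964.64/819.52 = 1.177079
Link Feb 2010→Mar 2010:
ΣP(Mar 2010)Q(Feb 2010) = 5.79×14 + 2.71×363 = 81.06 + 983.73 = 1064.79
ΣP(Feb 2010)Q(Feb 2010) = 6.33×14 + 2.84×363 = 88.62 + 1030.92 = 1119.54
link = 1064.79/1119.54 = 0.951096
Chained index = 100 × 1.177079 × 0.951096 = 111.9515

111.95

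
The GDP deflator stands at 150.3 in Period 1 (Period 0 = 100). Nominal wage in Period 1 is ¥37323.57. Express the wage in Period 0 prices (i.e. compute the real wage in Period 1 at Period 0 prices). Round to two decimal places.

24832.71

Real = Nominal ÷ (Index/100) = 37323.57 ÷ (150.3/100)
     = 37323.57 ÷ 1.503 = 24832.7146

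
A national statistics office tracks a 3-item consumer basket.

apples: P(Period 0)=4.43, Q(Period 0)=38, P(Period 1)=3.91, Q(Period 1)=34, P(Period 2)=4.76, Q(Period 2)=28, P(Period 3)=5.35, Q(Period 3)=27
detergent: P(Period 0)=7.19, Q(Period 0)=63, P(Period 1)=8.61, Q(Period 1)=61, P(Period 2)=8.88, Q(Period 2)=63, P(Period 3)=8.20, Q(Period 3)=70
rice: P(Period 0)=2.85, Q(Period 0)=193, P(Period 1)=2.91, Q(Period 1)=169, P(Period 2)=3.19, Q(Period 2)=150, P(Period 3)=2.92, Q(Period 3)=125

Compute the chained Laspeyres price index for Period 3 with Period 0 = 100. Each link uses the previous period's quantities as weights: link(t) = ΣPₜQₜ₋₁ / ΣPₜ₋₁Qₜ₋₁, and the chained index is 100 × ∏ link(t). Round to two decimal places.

Link Period 0→Period 1:
ΣP(Period 1)Q(Period 0) = 3.91×38 + 8.61×63 + 2.91×193 = 148.58 + 542.43 + 561.63 = 1252.64
ΣP(Period 0)Q(Period 0) = 4.43×38 + 7.19×63 + 2.85×193 = 168.34 + 452.97 + 550.05 = 1171.36
link = 1252.64/1171.36 = 1.069389
Link Period 1→Period 2:
ΣP(Period 2)Q(Period 1) = 4.76×34 + 8.88×61 + 3.19×169 = 161.84 + 541.68 + 539.11 = 1242.63
ΣP(Period 1)Q(Period 1) = 3.91×34 + 8.61×61 + 2.91×169 = 132.94 + 525.21 + 491.79 = 1149.94
link = 1242.63/1149.94 = 1.080604
Link Period 2→Period 3:
ΣP(Period 3)Q(Period 2) = 5.35×28 + 8.20×63 + 2.92×150 = 149.8 + 516.6 + 438 = 1104.4
ΣP(Period 2)Q(Period 2) = 4.76×28 + 8.88×63 + 3.19×150 = 133.28 + 559.44 + 478.5 = 1171.22
link = 1104.4/1171.22 = 0.942948
Chained index = 100 × 1.069389 × 1.080604 × 0.942948 = 108.9659

108.97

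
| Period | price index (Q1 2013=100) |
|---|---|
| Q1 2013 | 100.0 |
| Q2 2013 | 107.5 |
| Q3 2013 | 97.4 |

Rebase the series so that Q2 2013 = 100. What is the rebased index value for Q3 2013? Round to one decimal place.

90.6

Rebased(Q3 2013) = 97.4 / 107.5 × 100 = 90.6047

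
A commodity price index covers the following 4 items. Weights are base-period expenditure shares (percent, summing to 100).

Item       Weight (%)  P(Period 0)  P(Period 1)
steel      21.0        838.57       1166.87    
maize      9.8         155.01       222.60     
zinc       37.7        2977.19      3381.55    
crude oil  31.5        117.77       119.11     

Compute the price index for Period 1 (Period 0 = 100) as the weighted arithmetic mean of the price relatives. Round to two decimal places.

steel: 21.0 × (1166.87/838.57) = 21.0 × 1.391500 = 29.2215
maize: 9.8 × (222.60/155.01) = 9.8 × 1.436036 = 14.0732
zinc: 37.7 × (3381.55/2977.19) = 37.7 × 1.135819 = 42.8204
crude oil: 31.5 × (119.11/117.77) = 31.5 × 1.011378 = 31.8584
Index = Σ wᵢ·(p₁ᵢ/p₀ᵢ) = 29.2215 + 14.0732 + 42.8204 + 31.8584 = 117.9735

117.97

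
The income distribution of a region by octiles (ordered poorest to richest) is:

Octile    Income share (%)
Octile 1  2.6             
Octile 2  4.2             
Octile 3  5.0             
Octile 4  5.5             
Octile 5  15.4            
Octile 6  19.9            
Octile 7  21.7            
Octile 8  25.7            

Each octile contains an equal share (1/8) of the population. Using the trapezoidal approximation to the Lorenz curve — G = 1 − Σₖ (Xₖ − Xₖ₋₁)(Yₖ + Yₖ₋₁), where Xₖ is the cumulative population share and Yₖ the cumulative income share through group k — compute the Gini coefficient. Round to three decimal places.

Cumulative income shares Yₖ: 0.0260, 0.0680, 0.1180, 0.1730, 0.3270, 0.5260, 0.7430, 1.0000
Σ (Xₖ−Xₖ₋₁)(Yₖ+Yₖ₋₁) = (1/8)(0.0260+0.0000) + (1/8)(0.0680+0.0260) + (1/8)(0.1180+0.0680) + (1/8)(0.1730+0.1180) + (1/8)(0.3270+0.1730) + (1/8)(0.5260+0.3270) + (1/8)(0.7430+0.5260) + (1/8)(1.0000+0.7430)
  = 0.0033 + 0.0118 + 0.0232 + 0.0364 + 0.0625 + 0.1066 + 0.1586 + 0.2179 = 0.6202
G = 1 − 0.6202 = 0.3798

0.380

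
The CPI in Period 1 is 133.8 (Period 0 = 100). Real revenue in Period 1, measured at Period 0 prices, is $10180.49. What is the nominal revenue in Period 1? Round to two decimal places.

Nominal = Real × (Index/100) = 10180.49 × (133.8/100)
        = 10180.49 × 1.338 = 13621.4956

13621.50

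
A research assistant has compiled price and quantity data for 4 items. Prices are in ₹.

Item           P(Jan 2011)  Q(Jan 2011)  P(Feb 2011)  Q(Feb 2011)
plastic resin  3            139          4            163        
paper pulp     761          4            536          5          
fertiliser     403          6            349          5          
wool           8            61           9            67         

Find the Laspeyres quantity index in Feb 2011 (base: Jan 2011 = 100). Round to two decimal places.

107.51

Laspeyres quantity index uses base-period prices as weights.
ΣP(Jan 2011)·Q(Feb 2011) = 3×163 + 761×5 + 403×5 + 8×67 = 489 + 3805 + 2015 + 536 = 6845
ΣP(Jan 2011)·Q(Jan 2011) = 3×139 + 761×4 + 403×6 + 8×61 = 417 + 3044 + 2418 + 488 = 6367
Index = 6845 / 6367 × 100 = 107.5075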